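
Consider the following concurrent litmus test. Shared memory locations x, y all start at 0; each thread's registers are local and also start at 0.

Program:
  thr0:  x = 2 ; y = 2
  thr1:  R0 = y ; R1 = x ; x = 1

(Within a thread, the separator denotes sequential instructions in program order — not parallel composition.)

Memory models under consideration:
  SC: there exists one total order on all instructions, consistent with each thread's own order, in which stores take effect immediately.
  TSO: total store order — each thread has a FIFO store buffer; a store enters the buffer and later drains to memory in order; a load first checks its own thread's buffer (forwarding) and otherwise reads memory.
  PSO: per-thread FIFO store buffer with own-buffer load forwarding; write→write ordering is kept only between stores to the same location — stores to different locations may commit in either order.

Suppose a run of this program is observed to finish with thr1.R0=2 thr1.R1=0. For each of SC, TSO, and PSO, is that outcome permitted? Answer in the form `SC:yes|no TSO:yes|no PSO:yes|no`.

outcome vector order: (thr1.R0,thr1.R1)
[SC] allowed = {<0 0>, <0 2>, <2 2>}
[TSO] allowed = {<0 0>, <0 2>, <2 2>}
[PSO] allowed = {<0 0>, <0 2>, <2 0>, <2 2>}
target <2 0> ∈ {PSO}

SC:no TSO:no PSO:yes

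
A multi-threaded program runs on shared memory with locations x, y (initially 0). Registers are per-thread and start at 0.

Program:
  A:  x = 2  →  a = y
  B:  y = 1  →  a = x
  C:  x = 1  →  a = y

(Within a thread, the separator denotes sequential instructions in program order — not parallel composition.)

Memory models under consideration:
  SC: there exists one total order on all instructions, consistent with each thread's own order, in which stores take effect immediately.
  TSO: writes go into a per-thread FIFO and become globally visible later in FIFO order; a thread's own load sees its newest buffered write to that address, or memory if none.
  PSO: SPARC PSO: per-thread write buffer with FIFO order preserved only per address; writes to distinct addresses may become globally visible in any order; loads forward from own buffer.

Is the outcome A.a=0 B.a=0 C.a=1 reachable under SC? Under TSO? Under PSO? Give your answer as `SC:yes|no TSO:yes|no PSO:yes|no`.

outcome vector order: (A.a,B.a,C.a)
under SC → (0,1,0), (0,1,1), (0,2,0), (0,2,1), (1,0,1), (1,1,0), (1,1,1), (1,2,0), (1,2,1)
under TSO → (0,0,0), (0,0,1), (0,1,0), (0,1,1), (0,2,0), (0,2,1), (1,0,0), (1,0,1), (1,1,0), (1,1,1), (1,2,0), (1,2,1)
under PSO → (0,0,0), (0,0,1), (0,1,0), (0,1,1), (0,2,0), (0,2,1), (1,0,0), (1,0,1), (1,1,0), (1,1,1), (1,2,0), (1,2,1)
target (0,0,1) ∈ {TSO,PSO}

SC:no TSO:yes PSO:yes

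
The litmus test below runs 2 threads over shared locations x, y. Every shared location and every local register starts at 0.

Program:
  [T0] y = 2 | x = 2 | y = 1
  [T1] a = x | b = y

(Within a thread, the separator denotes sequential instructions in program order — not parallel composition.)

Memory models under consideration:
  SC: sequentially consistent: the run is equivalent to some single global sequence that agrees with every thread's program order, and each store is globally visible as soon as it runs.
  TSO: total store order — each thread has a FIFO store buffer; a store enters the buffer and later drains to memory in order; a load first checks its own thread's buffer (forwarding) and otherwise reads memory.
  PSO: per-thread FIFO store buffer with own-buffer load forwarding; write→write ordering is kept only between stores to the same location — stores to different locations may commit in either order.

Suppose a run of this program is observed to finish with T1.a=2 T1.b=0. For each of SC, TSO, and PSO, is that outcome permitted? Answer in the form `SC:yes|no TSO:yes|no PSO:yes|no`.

outcome vector order: (T1.a,T1.b)
under SC → (0,0) (0,1) (0,2) (2,1) (2,2)
under TSO → (0,0) (0,1) (0,2) (2,1) (2,2)
under PSO → (0,0) (0,1) (0,2) (2,0) (2,1) (2,2)
target (2,0) ∈ {PSO}

SC:no TSO:no PSO:yes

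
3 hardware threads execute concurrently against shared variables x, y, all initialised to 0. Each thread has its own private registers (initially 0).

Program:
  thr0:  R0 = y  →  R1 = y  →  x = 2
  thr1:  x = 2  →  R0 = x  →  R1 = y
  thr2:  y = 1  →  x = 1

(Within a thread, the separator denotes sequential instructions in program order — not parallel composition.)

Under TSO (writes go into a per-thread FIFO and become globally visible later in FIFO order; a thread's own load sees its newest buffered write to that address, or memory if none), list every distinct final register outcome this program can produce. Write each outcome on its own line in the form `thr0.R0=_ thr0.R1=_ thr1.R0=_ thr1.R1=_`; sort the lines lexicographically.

outcome vector order: (thr0.R0,thr0.R1,thr1.R0,thr1.R1)
|TSO outcomes| = 9

thr0.R0=0 thr0.R1=0 thr1.R0=1 thr1.R1=1
thr0.R0=0 thr0.R1=0 thr1.R0=2 thr1.R1=0
thr0.R0=0 thr0.R1=0 thr1.R0=2 thr1.R1=1
thr0.R0=0 thr0.R1=1 thr1.R0=1 thr1.R1=1
thr0.R0=0 thr0.R1=1 thr1.R0=2 thr1.R1=0
thr0.R0=0 thr0.R1=1 thr1.R0=2 thr1.R1=1
thr0.R0=1 thr0.R1=1 thr1.R0=1 thr1.R1=1
thr0.R0=1 thr0.R1=1 thr1.R0=2 thr1.R1=0
thr0.R0=1 thr0.R1=1 thr1.R0=2 thr1.R1=1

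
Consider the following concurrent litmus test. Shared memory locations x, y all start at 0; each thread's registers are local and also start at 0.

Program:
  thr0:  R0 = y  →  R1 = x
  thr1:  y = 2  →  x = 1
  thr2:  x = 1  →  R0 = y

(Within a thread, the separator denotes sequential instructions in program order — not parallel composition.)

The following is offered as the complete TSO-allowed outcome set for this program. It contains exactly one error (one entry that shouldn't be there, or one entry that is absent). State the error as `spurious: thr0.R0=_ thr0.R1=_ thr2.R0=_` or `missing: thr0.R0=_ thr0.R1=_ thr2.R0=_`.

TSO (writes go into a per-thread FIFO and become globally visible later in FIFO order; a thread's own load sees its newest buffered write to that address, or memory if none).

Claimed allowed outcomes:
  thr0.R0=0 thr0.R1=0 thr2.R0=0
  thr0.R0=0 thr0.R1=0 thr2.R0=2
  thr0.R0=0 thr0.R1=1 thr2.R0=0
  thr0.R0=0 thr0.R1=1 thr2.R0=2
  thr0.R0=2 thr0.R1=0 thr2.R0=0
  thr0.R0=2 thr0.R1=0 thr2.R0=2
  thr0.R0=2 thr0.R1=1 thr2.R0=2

outcome vector order: (thr0.R0,thr0.R1,thr2.R0)
[TSO] allowed = {000 002 010 012 200 202 210 212}
TSO∖claimed = {210}

missing: thr0.R0=2 thr0.R1=1 thr2.R0=0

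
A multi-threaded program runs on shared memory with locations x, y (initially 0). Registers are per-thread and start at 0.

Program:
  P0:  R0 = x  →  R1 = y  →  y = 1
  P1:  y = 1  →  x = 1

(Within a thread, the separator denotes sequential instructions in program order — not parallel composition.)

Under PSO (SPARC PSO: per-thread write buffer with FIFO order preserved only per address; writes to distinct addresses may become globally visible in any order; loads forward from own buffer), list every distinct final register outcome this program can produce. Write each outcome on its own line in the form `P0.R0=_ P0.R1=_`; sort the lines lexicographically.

outcome vector order: (P0.R0,P0.R1)
|PSO outcomes| = 4

P0.R0=0 P0.R1=0
P0.R0=0 P0.R1=1
P0.R0=1 P0.R1=0
P0.R0=1 P0.R1=1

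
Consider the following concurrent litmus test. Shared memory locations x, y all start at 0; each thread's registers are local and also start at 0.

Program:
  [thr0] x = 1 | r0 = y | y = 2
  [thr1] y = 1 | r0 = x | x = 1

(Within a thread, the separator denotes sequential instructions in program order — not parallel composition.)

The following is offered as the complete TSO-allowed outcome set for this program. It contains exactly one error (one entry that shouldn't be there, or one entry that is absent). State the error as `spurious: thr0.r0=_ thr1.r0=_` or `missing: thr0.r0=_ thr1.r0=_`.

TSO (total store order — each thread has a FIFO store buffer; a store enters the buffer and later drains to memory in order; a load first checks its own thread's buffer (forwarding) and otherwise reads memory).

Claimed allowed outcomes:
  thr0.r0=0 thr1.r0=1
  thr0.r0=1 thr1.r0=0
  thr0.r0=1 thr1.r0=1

missing: thr0.r0=0 thr1.r0=0

outcome vector order: (thr0.r0,thr1.r0)
TSO (4): (0,0); (0,1); (1,0); (1,1)
TSO∖claimed = {(0,0)}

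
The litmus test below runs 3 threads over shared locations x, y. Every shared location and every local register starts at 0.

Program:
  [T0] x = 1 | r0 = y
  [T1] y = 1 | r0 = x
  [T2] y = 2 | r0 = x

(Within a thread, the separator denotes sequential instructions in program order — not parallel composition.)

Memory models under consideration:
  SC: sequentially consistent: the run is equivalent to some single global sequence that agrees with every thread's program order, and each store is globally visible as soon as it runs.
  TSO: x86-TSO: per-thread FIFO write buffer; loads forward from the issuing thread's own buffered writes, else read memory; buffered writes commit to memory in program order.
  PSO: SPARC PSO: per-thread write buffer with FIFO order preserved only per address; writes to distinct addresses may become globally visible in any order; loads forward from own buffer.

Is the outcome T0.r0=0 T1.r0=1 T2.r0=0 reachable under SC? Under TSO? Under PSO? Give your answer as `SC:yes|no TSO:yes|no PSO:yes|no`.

outcome vector order: (T0.r0,T1.r0,T2.r0)
[SC] allowed = {011, 100, 101, 110, 111, 200, 201, 210, 211}
[TSO] allowed = {000, 001, 010, 011, 100, 101, 110, 111, 200, 201, 210, 211}
[PSO] allowed = {000, 001, 010, 011, 100, 101, 110, 111, 200, 201, 210, 211}
target 010 ∈ {TSO,PSO}

SC:no TSO:yes PSO:yes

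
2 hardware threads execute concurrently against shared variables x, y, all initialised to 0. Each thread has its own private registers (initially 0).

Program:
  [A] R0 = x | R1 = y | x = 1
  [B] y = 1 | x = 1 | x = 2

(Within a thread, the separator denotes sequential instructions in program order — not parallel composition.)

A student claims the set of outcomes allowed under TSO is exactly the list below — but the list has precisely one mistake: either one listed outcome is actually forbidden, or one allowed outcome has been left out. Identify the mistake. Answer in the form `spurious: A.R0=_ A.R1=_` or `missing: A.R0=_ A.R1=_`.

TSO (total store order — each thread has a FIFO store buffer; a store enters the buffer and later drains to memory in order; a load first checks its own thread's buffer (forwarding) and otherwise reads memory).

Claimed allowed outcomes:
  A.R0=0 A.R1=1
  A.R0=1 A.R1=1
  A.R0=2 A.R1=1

missing: A.R0=0 A.R1=0

outcome vector order: (A.R0,A.R1)
TSO: 4 outcomes — {00, 01, 11, 21}
TSO∖claimed = {00}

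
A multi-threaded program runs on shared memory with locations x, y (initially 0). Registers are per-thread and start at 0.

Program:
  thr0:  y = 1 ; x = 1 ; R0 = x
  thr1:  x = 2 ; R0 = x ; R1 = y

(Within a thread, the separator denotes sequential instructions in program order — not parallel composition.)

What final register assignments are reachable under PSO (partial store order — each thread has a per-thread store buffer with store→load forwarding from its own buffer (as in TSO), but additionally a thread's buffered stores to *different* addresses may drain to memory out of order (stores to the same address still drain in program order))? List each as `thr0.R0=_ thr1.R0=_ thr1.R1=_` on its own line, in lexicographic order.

outcome vector order: (thr0.R0,thr1.R0,thr1.R1)
|PSO outcomes| = 6

thr0.R0=1 thr1.R0=1 thr1.R1=0
thr0.R0=1 thr1.R0=1 thr1.R1=1
thr0.R0=1 thr1.R0=2 thr1.R1=0
thr0.R0=1 thr1.R0=2 thr1.R1=1
thr0.R0=2 thr1.R0=2 thr1.R1=0
thr0.R0=2 thr1.R0=2 thr1.R1=1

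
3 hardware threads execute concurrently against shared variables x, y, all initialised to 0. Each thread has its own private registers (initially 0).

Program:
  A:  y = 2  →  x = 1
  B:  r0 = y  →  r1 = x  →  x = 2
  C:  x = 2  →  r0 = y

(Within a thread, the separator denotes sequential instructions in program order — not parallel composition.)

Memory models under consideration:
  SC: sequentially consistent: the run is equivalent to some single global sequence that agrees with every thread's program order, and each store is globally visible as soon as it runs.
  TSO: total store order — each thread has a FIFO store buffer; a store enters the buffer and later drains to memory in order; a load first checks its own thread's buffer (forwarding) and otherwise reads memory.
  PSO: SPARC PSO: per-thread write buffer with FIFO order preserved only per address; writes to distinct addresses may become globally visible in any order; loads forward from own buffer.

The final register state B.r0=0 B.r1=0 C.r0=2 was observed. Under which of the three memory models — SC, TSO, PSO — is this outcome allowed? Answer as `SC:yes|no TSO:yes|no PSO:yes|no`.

outcome vector order: (B.r0,B.r1,C.r0)
[SC] allowed = {000 002 010 012 020 022 202 210 212 220 222}
[TSO] allowed = {000 002 010 012 020 022 200 202 210 212 220 222}
[PSO] allowed = {000 002 010 012 020 022 200 202 210 212 220 222}
target 002 ∈ {SC,TSO,PSO}

SC:yes TSO:yes PSO:yes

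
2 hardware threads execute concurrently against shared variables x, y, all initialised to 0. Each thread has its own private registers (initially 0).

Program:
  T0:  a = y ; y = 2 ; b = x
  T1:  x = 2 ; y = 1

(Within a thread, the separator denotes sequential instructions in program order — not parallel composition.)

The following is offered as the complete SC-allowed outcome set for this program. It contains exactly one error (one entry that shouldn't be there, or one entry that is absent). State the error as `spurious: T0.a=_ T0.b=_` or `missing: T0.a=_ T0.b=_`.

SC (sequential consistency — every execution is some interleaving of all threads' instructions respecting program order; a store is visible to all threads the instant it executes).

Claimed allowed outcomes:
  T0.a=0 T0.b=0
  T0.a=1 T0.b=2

outcome vector order: (T0.a,T0.b)
under SC → (0,0) (0,2) (1,2)
SC∖claimed = {(0,2)}

missing: T0.a=0 T0.b=2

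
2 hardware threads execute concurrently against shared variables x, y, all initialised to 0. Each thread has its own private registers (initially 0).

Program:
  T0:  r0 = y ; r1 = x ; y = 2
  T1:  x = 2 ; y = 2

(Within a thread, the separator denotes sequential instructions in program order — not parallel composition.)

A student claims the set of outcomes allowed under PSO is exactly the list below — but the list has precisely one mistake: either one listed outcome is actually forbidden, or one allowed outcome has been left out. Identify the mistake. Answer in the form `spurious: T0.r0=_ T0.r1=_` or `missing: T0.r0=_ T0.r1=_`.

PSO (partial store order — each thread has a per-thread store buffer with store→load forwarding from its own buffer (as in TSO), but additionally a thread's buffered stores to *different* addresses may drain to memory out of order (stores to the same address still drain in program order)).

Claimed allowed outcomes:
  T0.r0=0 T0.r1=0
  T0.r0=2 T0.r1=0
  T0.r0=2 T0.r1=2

outcome vector order: (T0.r0,T0.r1)
[PSO] allowed = {00; 02; 20; 22}
PSO∖claimed = {02}

missing: T0.r0=0 T0.r1=2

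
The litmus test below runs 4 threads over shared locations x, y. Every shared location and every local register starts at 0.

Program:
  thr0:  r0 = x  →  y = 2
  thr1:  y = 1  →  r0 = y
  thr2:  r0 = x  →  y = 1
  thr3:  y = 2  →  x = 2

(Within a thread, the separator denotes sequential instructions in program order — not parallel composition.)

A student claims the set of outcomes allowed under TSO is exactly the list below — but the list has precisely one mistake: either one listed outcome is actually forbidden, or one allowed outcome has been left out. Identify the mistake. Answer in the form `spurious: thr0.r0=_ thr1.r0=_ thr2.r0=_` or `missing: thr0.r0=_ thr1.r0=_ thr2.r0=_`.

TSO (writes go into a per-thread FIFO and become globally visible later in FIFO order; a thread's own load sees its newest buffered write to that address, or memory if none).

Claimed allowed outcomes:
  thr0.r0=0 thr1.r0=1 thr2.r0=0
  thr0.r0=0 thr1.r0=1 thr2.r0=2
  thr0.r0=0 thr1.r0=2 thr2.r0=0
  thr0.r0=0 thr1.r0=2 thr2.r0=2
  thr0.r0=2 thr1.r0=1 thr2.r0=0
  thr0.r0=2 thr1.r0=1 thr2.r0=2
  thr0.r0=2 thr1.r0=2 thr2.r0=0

outcome vector order: (thr0.r0,thr1.r0,thr2.r0)
[TSO] allowed = {(0,1,0), (0,1,2), (0,2,0), (0,2,2), (2,1,0), (2,1,2), (2,2,0), (2,2,2)}
TSO∖claimed = {(2,2,2)}

missing: thr0.r0=2 thr1.r0=2 thr2.r0=2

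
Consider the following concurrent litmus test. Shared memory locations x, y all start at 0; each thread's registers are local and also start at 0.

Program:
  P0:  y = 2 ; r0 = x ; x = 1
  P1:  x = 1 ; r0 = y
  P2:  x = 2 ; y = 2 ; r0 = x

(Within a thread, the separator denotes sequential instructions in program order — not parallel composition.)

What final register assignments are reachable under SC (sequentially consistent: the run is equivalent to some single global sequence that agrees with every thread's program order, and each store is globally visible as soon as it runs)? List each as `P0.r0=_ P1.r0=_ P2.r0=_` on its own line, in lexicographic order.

P0.r0=0 P1.r0=2 P2.r0=1
P0.r0=0 P1.r0=2 P2.r0=2
P0.r0=1 P1.r0=0 P2.r0=1
P0.r0=1 P1.r0=0 P2.r0=2
P0.r0=1 P1.r0=2 P2.r0=1
P0.r0=1 P1.r0=2 P2.r0=2
P0.r0=2 P1.r0=0 P2.r0=1
P0.r0=2 P1.r0=0 P2.r0=2
P0.r0=2 P1.r0=2 P2.r0=1
P0.r0=2 P1.r0=2 P2.r0=2

outcome vector order: (P0.r0,P1.r0,P2.r0)
|SC outcomes| = 10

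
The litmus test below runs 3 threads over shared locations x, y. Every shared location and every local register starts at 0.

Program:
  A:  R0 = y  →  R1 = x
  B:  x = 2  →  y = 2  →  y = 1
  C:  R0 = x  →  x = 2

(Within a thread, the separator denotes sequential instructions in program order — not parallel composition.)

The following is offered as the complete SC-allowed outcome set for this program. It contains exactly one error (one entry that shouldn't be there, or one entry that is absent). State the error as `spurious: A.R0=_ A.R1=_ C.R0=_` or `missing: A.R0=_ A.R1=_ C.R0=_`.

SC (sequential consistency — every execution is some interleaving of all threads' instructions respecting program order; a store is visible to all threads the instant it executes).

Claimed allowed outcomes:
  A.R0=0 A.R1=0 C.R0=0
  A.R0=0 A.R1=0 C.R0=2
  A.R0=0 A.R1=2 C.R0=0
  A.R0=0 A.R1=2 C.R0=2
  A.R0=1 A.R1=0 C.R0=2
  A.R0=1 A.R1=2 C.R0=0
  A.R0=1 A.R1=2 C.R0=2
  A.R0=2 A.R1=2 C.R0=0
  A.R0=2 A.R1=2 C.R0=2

outcome vector order: (A.R0,A.R1,C.R0)
SC: 8 outcomes — {(0,0,0), (0,0,2), (0,2,0), (0,2,2), (1,2,0), (1,2,2), (2,2,0), (2,2,2)}
claimed∖SC = {(1,0,2)}

spurious: A.R0=1 A.R1=0 C.R0=2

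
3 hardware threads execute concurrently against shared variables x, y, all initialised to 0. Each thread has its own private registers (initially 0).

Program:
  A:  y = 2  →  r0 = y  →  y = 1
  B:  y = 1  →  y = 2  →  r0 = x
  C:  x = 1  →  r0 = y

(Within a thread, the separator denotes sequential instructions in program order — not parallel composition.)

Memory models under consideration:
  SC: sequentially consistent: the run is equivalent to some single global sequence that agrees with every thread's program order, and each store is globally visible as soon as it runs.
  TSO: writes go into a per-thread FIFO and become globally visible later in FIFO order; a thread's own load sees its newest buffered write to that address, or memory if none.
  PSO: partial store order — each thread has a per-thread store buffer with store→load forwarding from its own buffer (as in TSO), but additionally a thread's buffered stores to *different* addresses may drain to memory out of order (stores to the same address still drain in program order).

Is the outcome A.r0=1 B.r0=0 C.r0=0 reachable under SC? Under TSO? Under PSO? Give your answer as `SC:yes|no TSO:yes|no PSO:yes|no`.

outcome vector order: (A.r0,B.r0,C.r0)
[SC] allowed = {1/0/1, 1/0/2, 1/1/0, 1/1/1, 1/1/2, 2/0/1, 2/0/2, 2/1/0, 2/1/1, 2/1/2}
[TSO] allowed = {1/0/0, 1/0/1, 1/0/2, 1/1/0, 1/1/1, 1/1/2, 2/0/0, 2/0/1, 2/0/2, 2/1/0, 2/1/1, 2/1/2}
[PSO] allowed = {1/0/0, 1/0/1, 1/0/2, 1/1/0, 1/1/1, 1/1/2, 2/0/0, 2/0/1, 2/0/2, 2/1/0, 2/1/1, 2/1/2}
target 1/0/0 ∈ {TSO,PSO}

SC:no TSO:yes PSO:yes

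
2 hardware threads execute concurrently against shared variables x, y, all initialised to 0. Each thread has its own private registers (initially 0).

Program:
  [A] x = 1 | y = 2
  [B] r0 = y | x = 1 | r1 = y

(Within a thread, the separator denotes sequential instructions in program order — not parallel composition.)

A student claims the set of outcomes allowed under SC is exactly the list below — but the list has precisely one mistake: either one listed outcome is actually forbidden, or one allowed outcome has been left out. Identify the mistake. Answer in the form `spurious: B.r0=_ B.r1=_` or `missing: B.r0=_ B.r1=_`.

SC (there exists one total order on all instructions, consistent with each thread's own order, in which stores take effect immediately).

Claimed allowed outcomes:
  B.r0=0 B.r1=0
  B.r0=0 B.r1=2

outcome vector order: (B.r0,B.r1)
SC: 3 outcomes — {0/0, 0/2, 2/2}
SC∖claimed = {2/2}

missing: B.r0=2 B.r1=2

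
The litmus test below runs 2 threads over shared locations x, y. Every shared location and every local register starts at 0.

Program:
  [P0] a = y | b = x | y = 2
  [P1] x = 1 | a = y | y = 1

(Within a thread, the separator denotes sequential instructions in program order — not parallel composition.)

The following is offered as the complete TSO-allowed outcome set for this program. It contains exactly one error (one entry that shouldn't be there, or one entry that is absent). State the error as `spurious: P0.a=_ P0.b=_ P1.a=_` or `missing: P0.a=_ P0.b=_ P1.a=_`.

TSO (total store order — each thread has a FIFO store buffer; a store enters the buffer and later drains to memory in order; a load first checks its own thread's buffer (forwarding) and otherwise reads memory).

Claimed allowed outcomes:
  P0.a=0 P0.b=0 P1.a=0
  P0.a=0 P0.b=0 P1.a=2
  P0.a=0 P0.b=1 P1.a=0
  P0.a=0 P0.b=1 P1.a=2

outcome vector order: (P0.a,P0.b,P1.a)
under TSO → 000; 002; 010; 012; 110
TSO∖claimed = {110}

missing: P0.a=1 P0.b=1 P1.a=0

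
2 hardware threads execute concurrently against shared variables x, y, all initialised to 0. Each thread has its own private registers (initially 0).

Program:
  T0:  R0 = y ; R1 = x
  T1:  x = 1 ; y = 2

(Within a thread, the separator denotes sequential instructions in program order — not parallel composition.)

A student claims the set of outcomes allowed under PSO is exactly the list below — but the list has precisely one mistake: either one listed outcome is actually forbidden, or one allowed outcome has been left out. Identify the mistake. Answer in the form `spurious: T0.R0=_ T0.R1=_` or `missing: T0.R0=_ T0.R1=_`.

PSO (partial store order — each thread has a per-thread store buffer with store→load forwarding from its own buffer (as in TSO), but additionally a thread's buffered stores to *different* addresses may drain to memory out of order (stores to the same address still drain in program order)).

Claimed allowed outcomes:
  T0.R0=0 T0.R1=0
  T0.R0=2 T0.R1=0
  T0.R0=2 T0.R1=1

outcome vector order: (T0.R0,T0.R1)
PSO (4): (0,0), (0,1), (2,0), (2,1)
PSO∖claimed = {(0,1)}

missing: T0.R0=0 T0.R1=1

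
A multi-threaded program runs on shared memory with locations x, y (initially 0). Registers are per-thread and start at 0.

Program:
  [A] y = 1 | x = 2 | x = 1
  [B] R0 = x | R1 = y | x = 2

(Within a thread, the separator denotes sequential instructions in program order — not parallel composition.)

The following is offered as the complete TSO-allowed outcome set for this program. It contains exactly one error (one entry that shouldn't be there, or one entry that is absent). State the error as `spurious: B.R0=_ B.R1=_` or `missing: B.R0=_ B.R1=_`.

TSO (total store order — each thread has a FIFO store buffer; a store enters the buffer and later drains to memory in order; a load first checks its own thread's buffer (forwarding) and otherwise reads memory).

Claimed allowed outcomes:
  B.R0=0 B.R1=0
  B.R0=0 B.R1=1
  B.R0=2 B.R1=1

outcome vector order: (B.R0,B.R1)
TSO (4): 0/0; 0/1; 1/1; 2/1
TSO∖claimed = {1/1}

missing: B.R0=1 B.R1=1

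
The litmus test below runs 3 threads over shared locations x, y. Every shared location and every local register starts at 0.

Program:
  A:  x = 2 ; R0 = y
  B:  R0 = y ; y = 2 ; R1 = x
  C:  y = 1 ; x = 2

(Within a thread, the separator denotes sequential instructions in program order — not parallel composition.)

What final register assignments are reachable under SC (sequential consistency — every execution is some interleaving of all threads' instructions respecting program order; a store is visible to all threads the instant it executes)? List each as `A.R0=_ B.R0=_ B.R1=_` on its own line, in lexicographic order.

outcome vector order: (A.R0,B.R0,B.R1)
|SC outcomes| = 9

A.R0=0 B.R0=0 B.R1=2
A.R0=0 B.R0=1 B.R1=2
A.R0=1 B.R0=0 B.R1=0
A.R0=1 B.R0=0 B.R1=2
A.R0=1 B.R0=1 B.R1=2
A.R0=2 B.R0=0 B.R1=0
A.R0=2 B.R0=0 B.R1=2
A.R0=2 B.R0=1 B.R1=0
A.R0=2 B.R0=1 B.R1=2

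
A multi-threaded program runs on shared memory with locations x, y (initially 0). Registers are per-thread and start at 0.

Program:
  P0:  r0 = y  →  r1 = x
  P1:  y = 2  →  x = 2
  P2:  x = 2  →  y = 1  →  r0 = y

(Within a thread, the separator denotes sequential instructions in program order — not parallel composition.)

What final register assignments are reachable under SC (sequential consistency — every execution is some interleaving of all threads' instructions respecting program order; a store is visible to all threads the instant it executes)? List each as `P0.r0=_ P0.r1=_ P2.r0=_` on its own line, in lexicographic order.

P0.r0=0 P0.r1=0 P2.r0=1
P0.r0=0 P0.r1=0 P2.r0=2
P0.r0=0 P0.r1=2 P2.r0=1
P0.r0=0 P0.r1=2 P2.r0=2
P0.r0=1 P0.r1=2 P2.r0=1
P0.r0=1 P0.r1=2 P2.r0=2
P0.r0=2 P0.r1=0 P2.r0=1
P0.r0=2 P0.r1=2 P2.r0=1
P0.r0=2 P0.r1=2 P2.r0=2

outcome vector order: (P0.r0,P0.r1,P2.r0)
|SC outcomes| = 9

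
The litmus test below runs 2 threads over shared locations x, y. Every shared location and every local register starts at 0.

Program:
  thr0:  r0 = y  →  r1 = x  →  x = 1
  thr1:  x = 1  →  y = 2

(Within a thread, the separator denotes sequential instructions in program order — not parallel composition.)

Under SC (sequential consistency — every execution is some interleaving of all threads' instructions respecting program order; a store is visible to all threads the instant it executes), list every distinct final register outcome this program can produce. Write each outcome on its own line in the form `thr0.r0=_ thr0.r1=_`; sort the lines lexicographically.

thr0.r0=0 thr0.r1=0
thr0.r0=0 thr0.r1=1
thr0.r0=2 thr0.r1=1

outcome vector order: (thr0.r0,thr0.r1)
|SC outcomes| = 3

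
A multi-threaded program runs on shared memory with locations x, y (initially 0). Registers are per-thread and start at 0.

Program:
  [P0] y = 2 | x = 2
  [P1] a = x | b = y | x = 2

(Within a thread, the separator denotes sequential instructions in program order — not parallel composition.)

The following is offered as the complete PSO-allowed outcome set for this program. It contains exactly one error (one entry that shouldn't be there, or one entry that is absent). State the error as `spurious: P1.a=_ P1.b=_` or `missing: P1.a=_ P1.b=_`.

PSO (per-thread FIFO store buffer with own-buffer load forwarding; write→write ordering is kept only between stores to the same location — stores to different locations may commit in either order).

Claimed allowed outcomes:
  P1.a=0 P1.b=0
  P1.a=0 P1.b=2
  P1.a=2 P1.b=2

outcome vector order: (P1.a,P1.b)
under PSO → 0/0 0/2 2/0 2/2
PSO∖claimed = {2/0}

missing: P1.a=2 P1.b=0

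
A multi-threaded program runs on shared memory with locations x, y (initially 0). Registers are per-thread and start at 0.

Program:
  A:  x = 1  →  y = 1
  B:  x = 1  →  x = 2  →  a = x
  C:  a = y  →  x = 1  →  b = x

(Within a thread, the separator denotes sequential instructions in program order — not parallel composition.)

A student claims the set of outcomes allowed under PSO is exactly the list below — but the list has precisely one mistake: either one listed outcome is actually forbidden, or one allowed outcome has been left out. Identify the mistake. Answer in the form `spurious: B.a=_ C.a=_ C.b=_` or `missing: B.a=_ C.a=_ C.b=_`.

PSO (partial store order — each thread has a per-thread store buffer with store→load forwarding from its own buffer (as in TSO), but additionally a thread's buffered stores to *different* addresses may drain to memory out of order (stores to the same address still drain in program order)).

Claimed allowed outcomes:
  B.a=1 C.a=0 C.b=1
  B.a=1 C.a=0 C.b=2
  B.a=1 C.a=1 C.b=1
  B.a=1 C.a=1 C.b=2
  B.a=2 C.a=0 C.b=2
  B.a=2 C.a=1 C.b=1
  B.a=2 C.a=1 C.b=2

outcome vector order: (B.a,C.a,C.b)
[PSO] allowed = {<1 0 1>; <1 0 2>; <1 1 1>; <1 1 2>; <2 0 1>; <2 0 2>; <2 1 1>; <2 1 2>}
PSO∖claimed = {<2 0 1>}

missing: B.a=2 C.a=0 C.b=1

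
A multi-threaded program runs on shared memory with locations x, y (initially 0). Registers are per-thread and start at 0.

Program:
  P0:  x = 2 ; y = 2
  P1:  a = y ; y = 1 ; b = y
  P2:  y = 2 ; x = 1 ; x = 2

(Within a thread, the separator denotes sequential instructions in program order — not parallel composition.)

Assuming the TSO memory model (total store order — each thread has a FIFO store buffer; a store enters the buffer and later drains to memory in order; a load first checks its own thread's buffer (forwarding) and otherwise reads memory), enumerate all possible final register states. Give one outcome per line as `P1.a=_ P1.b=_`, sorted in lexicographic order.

outcome vector order: (P1.a,P1.b)
|TSO outcomes| = 4

P1.a=0 P1.b=1
P1.a=0 P1.b=2
P1.a=2 P1.b=1
P1.a=2 P1.b=2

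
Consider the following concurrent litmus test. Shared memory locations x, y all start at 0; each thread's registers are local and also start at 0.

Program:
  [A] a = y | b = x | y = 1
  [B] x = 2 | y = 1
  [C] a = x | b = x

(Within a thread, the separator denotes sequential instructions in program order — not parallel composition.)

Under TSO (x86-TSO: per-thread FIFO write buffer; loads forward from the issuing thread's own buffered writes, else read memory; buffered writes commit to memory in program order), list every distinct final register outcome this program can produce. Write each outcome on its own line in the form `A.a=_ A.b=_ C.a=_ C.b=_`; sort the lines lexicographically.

A.a=0 A.b=0 C.a=0 C.b=0
A.a=0 A.b=0 C.a=0 C.b=2
A.a=0 A.b=0 C.a=2 C.b=2
A.a=0 A.b=2 C.a=0 C.b=0
A.a=0 A.b=2 C.a=0 C.b=2
A.a=0 A.b=2 C.a=2 C.b=2
A.a=1 A.b=2 C.a=0 C.b=0
A.a=1 A.b=2 C.a=0 C.b=2
A.a=1 A.b=2 C.a=2 C.b=2

outcome vector order: (A.a,A.b,C.a,C.b)
|TSO outcomes| = 9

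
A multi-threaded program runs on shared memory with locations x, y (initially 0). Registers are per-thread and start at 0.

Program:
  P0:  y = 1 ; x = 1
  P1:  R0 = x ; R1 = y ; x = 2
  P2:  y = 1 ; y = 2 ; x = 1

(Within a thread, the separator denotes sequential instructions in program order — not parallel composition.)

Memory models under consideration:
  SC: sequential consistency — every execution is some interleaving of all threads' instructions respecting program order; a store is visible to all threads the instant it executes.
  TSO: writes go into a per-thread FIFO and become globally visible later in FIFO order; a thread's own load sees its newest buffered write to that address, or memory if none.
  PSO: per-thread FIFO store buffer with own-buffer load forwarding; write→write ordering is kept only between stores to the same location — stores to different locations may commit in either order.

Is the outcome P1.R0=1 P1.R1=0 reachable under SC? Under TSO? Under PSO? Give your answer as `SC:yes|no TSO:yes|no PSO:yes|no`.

outcome vector order: (P1.R0,P1.R1)
SC: 5 outcomes — {(0,0) (0,1) (0,2) (1,1) (1,2)}
TSO: 5 outcomes — {(0,0) (0,1) (0,2) (1,1) (1,2)}
PSO: 6 outcomes — {(0,0) (0,1) (0,2) (1,0) (1,1) (1,2)}
target (1,0) ∈ {PSO}

SC:no TSO:no PSO:yes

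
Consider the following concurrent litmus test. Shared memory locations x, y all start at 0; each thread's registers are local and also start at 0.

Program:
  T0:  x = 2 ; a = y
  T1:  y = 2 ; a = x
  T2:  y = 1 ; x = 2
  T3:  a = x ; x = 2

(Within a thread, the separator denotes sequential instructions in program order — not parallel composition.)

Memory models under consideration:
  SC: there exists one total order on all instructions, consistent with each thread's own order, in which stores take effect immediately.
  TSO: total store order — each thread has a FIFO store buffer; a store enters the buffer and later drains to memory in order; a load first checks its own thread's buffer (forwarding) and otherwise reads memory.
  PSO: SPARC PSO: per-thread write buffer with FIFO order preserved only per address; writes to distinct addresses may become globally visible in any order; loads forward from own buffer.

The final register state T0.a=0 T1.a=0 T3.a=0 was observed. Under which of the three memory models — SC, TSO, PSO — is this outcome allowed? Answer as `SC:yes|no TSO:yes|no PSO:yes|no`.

outcome vector order: (T0.a,T1.a,T3.a)
SC: 10 outcomes — {(0,2,0) (0,2,2) (1,0,0) (1,0,2) (1,2,0) (1,2,2) (2,0,0) (2,0,2) (2,2,0) (2,2,2)}
TSO: 12 outcomes — {(0,0,0) (0,0,2) (0,2,0) (0,2,2) (1,0,0) (1,0,2) (1,2,0) (1,2,2) (2,0,0) (2,0,2) (2,2,0) (2,2,2)}
PSO: 12 outcomes — {(0,0,0) (0,0,2) (0,2,0) (0,2,2) (1,0,0) (1,0,2) (1,2,0) (1,2,2) (2,0,0) (2,0,2) (2,2,0) (2,2,2)}
target (0,0,0) ∈ {TSO,PSO}

SC:no TSO:yes PSO:yes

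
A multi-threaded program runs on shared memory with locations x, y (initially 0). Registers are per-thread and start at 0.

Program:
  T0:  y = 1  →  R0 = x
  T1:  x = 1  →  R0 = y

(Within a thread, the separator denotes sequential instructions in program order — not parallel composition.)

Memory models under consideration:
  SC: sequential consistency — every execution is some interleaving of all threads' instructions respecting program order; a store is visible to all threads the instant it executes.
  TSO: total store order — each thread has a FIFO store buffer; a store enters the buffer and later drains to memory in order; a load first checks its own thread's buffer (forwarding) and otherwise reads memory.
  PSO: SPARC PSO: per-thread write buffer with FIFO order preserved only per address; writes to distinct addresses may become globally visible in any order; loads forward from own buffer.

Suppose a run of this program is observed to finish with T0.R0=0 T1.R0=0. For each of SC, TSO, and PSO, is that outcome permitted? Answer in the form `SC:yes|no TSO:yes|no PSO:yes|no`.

outcome vector order: (T0.R0,T1.R0)
under SC → 01, 10, 11
under TSO → 00, 01, 10, 11
under PSO → 00, 01, 10, 11
target 00 ∈ {TSO,PSO}

SC:no TSO:yes PSO:yes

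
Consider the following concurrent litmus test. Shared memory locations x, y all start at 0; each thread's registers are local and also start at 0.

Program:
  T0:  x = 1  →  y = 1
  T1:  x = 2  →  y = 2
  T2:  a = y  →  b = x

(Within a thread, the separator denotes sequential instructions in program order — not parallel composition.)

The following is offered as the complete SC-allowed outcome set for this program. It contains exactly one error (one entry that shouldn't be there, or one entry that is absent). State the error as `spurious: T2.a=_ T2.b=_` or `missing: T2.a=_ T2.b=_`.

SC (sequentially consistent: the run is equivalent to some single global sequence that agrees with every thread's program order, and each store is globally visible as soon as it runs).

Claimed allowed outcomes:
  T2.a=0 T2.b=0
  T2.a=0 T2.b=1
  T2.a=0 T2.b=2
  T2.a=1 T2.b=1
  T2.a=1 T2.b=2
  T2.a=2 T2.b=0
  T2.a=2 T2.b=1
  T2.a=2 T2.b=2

outcome vector order: (T2.a,T2.b)
[SC] allowed = {0/0 0/1 0/2 1/1 1/2 2/1 2/2}
claimed∖SC = {2/0}

spurious: T2.a=2 T2.b=0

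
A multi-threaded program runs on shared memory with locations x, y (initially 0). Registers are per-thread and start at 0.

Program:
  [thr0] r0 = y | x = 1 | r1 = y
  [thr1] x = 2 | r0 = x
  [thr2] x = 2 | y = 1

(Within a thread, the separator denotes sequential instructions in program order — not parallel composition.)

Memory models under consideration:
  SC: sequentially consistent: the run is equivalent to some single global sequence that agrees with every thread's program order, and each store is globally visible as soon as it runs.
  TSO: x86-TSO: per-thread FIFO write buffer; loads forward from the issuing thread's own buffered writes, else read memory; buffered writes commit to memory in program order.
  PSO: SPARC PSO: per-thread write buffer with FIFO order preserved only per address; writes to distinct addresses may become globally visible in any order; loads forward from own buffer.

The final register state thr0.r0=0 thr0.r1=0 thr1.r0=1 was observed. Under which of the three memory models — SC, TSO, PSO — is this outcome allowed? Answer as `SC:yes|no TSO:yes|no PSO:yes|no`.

outcome vector order: (thr0.r0,thr0.r1,thr1.r0)
SC (6): (0,0,1); (0,0,2); (0,1,1); (0,1,2); (1,1,1); (1,1,2)
TSO (6): (0,0,1); (0,0,2); (0,1,1); (0,1,2); (1,1,1); (1,1,2)
PSO (6): (0,0,1); (0,0,2); (0,1,1); (0,1,2); (1,1,1); (1,1,2)
target (0,0,1) ∈ {SC,TSO,PSO}

SC:yes TSO:yes PSO:yes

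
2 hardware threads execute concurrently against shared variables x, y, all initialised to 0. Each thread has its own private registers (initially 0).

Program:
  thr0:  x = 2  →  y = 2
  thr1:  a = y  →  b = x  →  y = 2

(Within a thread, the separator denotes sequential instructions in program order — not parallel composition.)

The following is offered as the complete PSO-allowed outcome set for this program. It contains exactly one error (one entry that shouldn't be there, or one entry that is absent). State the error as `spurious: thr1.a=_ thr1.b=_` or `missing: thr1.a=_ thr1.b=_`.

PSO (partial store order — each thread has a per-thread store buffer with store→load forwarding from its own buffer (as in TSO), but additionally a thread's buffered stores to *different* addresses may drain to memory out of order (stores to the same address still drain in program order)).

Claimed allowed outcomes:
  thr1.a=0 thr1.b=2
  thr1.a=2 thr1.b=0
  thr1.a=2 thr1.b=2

missing: thr1.a=0 thr1.b=0

outcome vector order: (thr1.a,thr1.b)
[PSO] allowed = {0/0; 0/2; 2/0; 2/2}
PSO∖claimed = {0/0}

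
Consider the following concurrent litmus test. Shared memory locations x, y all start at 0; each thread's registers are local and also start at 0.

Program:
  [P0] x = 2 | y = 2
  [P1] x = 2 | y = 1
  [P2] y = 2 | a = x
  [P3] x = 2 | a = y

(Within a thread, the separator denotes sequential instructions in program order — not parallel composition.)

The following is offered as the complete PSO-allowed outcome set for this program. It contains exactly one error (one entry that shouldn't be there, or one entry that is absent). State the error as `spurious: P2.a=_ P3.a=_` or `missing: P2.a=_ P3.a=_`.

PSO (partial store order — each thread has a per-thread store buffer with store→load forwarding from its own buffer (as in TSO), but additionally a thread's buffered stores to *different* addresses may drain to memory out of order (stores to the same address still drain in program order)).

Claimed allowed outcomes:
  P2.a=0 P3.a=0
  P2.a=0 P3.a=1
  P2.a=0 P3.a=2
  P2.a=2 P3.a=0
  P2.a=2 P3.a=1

missing: P2.a=2 P3.a=2

outcome vector order: (P2.a,P3.a)
PSO: 6 outcomes — {(0,0), (0,1), (0,2), (2,0), (2,1), (2,2)}
PSO∖claimed = {(2,2)}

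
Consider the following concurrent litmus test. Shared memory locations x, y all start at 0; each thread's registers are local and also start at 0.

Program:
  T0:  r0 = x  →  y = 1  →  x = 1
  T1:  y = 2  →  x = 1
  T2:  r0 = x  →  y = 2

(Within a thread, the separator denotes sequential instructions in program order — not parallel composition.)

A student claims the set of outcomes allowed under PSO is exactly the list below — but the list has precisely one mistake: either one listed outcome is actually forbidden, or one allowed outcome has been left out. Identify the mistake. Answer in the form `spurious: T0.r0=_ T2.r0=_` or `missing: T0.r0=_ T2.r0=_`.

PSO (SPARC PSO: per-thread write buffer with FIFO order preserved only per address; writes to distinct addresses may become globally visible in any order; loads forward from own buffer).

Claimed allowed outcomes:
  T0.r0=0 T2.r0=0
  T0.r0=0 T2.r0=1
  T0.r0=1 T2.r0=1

missing: T0.r0=1 T2.r0=0

outcome vector order: (T0.r0,T2.r0)
PSO: 4 outcomes — {<0 0> <0 1> <1 0> <1 1>}
PSO∖claimed = {<1 0>}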